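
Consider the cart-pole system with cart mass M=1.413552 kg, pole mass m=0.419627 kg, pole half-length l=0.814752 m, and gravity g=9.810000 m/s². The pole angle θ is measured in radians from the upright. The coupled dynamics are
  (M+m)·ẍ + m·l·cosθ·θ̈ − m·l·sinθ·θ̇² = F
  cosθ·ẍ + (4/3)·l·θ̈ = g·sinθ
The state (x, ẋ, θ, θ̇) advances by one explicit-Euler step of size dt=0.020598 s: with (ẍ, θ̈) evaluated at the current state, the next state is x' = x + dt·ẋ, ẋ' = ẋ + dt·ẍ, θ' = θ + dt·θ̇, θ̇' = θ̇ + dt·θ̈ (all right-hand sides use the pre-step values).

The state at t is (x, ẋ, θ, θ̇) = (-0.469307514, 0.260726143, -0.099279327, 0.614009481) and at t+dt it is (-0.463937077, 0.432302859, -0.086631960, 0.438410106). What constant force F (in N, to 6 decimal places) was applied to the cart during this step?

F = 12.382445 N

ẍ = (ẋ'−ẋ)/dt = (0.432302859−0.260726143)/0.020598 = 8.329776
θ̈ = (θ̇'−θ̇)/dt = (0.438410106−0.614009481)/0.020598 = -8.525069
sinθ=-0.099116, cosθ=0.995076
F = (M+m)·ẍ + m·l·cosθ·θ̈ − m·l·sinθ·θ̇² = 15.269970 + -2.900300 − -0.012776 = 12.382445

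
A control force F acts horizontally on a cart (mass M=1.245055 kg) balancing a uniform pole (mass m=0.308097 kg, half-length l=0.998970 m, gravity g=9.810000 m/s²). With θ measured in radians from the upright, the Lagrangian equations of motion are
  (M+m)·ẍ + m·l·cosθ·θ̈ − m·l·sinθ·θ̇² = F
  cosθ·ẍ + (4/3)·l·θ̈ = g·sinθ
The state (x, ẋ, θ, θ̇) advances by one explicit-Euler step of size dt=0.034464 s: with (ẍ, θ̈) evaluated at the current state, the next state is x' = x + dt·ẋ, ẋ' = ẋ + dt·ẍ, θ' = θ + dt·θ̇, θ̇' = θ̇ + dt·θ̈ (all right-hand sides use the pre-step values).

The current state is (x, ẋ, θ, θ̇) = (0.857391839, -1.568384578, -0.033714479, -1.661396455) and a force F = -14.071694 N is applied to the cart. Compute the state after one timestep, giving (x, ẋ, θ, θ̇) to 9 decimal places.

sinθ=-0.033708092, cosθ=0.999431721
temp = (F + m·l·θ̇²·sinθ)/(M+m) = (-14.071694 + -0.028636547)/1.553152 = -9.078525828
θ̈ = (g·sinθ − cosθ·temp)/(l·(4/3 − m·cos²θ/(M+m))) = 7.709463285
ẍ = temp − m·l·θ̈·cosθ/(M+m) = -10.605399931
Euler: x'=0.857391839+0.034464·-1.568384578=0.803339033, ẋ'=-1.568384578+0.034464·-10.605399931=-1.933889081
       θ'=-0.033714479+0.034464·-1.661396455=-0.090972846, θ̇'=-1.661396455+0.034464·7.709463285=-1.395697512

(0.803339033, -1.933889081, -0.090972846, -1.395697512)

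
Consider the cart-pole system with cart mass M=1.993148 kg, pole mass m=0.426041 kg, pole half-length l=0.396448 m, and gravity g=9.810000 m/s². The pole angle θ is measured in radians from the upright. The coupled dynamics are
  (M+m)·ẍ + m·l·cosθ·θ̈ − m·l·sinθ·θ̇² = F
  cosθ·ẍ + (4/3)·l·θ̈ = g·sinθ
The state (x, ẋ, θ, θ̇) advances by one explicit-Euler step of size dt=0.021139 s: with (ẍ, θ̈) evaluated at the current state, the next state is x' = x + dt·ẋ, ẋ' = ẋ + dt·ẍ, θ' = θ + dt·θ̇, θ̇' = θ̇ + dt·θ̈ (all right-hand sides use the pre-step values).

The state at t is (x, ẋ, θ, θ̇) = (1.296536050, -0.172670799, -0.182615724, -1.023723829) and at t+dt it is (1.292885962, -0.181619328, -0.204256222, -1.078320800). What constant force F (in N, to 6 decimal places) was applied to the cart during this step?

F = -1.420924 N

ẍ = (ẋ'−ẋ)/dt = (-0.181619328−-0.172670799)/0.021139 = -0.423318
θ̈ = (θ̇'−θ̇)/dt = (-1.078320800−-1.023723829)/0.021139 = -2.582760
sinθ=-0.181602, cosθ=0.983372
F = (M+m)·ẍ + m·l·cosθ·θ̈ − m·l·sinθ·θ̇² = -1.024087 + -0.428983 − -0.032146 = -1.420924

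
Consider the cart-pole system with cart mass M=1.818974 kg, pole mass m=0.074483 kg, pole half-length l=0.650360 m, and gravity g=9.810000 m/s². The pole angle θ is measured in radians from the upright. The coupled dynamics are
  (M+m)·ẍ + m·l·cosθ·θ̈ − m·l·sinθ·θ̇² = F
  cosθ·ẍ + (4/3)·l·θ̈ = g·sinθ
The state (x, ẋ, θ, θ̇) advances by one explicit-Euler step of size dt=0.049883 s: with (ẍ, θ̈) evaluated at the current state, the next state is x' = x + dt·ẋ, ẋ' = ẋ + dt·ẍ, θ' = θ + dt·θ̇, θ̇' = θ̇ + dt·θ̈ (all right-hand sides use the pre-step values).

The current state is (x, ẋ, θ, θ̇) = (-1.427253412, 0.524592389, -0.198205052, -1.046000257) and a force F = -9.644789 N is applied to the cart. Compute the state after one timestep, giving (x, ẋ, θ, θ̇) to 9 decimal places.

(-1.401085170, 0.265670569, -0.250382683, -0.864376686)

sinθ=-0.196909843, cosθ=0.980421600
temp = (F + m·l·θ̇²·sinθ)/(M+m) = (-9.644789 + -0.010436190)/1.893457 = -5.099257702
θ̈ = (g·sinθ − cosθ·temp)/(l·(4/3 − m·cos²θ/(M+m))) = 3.640991336
ẍ = temp − m·l·θ̈·cosθ/(M+m) = -5.190582359
Euler: x'=-1.427253412+0.049883·0.524592389=-1.401085170, ẋ'=0.524592389+0.049883·-5.190582359=0.265670569
       θ'=-0.198205052+0.049883·-1.046000257=-0.250382683, θ̇'=-1.046000257+0.049883·3.640991336=-0.864376686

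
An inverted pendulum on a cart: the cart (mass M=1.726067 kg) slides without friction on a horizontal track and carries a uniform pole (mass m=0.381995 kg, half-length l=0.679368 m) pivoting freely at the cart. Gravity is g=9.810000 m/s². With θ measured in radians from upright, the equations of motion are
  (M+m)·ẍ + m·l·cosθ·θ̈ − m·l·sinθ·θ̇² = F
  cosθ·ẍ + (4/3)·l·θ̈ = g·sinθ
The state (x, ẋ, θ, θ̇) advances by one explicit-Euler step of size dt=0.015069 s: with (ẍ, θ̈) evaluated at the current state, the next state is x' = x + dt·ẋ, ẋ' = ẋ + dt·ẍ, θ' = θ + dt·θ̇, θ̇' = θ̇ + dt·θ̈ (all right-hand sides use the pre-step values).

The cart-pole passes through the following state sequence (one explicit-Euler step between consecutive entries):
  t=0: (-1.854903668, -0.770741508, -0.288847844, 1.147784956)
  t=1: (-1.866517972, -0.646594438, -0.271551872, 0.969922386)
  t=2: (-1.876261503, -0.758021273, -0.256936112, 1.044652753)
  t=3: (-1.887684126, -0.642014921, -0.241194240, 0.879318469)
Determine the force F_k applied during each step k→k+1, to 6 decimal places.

F_0 = 14.528595 N
F_1 = -14.282626 N
F_2 = 13.546673 N

step 0→1:
  ẍ = (ẋ'−ẋ)/dt = (-0.646594438−-0.770741508)/0.015069 = 8.238574
  θ̈ = (θ̇'−θ̇)/dt = (0.969922386−1.147784956)/0.015069 = -11.803210
  sinθ=-0.284848, cosθ=0.958573
  F = (M+m)·ẍ + m·l·cosθ·θ̈ − m·l·sinθ·θ̇² = 17.367425 + -2.936216 − -0.097386 = 14.528595
step 1→2:
  ẍ = (ẋ'−ẋ)/dt = (-0.758021273−-0.646594438)/0.015069 = -7.394441
  θ̈ = (θ̇'−θ̇)/dt = (1.044652753−0.969922386)/0.015069 = 4.959212
  sinθ=-0.268227, cosθ=0.963356
  F = (M+m)·ẍ + m·l·cosθ·θ̈ − m·l·sinθ·θ̇² = -15.587941 + 1.239830 − -0.065485 = -14.282626
step 2→3:
  ẍ = (ẋ'−ẋ)/dt = (-0.642014921−-0.758021273)/0.015069 = 7.698344
  θ̈ = (θ̇'−θ̇)/dt = (0.879318469−1.044652753)/0.015069 = -10.971815
  sinθ=-0.254118, cosθ=0.967173
  F = (M+m)·ẍ + m·l·cosθ·θ̈ − m·l·sinθ·θ̇² = 16.228587 + -2.753883 − -0.071969 = 13.546673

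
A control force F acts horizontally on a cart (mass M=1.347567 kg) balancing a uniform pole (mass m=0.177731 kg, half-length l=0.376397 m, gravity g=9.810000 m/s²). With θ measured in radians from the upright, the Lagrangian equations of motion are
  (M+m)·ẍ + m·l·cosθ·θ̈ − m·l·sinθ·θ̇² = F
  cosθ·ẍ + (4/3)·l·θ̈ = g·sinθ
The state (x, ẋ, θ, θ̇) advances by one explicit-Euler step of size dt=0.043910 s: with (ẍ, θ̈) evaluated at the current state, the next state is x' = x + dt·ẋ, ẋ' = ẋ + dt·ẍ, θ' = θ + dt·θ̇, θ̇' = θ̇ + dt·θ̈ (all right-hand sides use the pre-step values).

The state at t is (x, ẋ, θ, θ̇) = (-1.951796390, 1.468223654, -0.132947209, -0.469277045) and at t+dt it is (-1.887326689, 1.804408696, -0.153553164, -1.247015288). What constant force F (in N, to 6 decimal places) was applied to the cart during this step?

F = 10.505547 N

ẍ = (ẋ'−ẋ)/dt = (1.804408696−1.468223654)/0.043910 = 7.656230
θ̈ = (θ̇'−θ̇)/dt = (-1.247015288−-0.469277045)/0.043910 = -17.712098
sinθ=-0.132556, cosθ=0.991176
F = (M+m)·ẍ + m·l·cosθ·θ̈ − m·l·sinθ·θ̇² = 11.678032 + -1.174438 − -0.001953 = 10.505547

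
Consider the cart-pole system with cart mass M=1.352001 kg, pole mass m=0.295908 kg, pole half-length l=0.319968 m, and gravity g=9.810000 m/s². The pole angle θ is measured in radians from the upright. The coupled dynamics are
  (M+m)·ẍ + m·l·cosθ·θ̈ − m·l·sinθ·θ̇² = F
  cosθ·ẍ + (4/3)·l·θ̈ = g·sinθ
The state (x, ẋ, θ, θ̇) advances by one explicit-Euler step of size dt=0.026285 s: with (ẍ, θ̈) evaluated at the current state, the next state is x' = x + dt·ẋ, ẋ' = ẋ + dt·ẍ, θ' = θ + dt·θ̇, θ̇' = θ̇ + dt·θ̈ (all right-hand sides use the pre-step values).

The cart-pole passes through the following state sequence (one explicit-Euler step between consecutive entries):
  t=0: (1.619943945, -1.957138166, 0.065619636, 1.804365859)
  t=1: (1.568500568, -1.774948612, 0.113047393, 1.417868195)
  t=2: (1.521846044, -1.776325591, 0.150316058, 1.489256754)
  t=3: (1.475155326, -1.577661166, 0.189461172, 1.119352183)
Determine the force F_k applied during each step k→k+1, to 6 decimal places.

step 0→1:
  ẍ = (ẋ'−ẋ)/dt = (-1.774948612−-1.957138166)/0.026285 = 6.931313
  θ̈ = (θ̇'−θ̇)/dt = (1.417868195−1.804365859)/0.026285 = -14.704115
  sinθ=0.065573, cosθ=0.997848
  F = (M+m)·ẍ + m·l·cosθ·θ̈ − m·l·sinθ·θ̇² = 11.422173 + -1.389205 − 0.020213 = 10.012754
step 1→2:
  ẍ = (ẋ'−ẋ)/dt = (-1.776325591−-1.774948612)/0.026285 = -0.052386
  θ̈ = (θ̇'−θ̇)/dt = (1.489256754−1.417868195)/0.026285 = 2.715943
  sinθ=0.112807, cosθ=0.993617
  F = (M+m)·ẍ + m·l·cosθ·θ̈ − m·l·sinθ·θ̇² = -0.086328 + 0.255507 − 0.021472 = 0.147707
step 2→3:
  ẍ = (ẋ'−ẋ)/dt = (-1.577661166−-1.776325591)/0.026285 = 7.558091
  θ̈ = (θ̇'−θ̇)/dt = (1.119352183−1.489256754)/0.026285 = -14.072839
  sinθ=0.149751, cosθ=0.988724
  F = (M+m)·ẍ + m·l·cosθ·θ̈ − m·l·sinθ·θ̇² = 12.455046 + -1.317407 − 0.031446 = 11.106193

F_0 = 10.012754 N
F_1 = 0.147707 N
F_2 = 11.106193 N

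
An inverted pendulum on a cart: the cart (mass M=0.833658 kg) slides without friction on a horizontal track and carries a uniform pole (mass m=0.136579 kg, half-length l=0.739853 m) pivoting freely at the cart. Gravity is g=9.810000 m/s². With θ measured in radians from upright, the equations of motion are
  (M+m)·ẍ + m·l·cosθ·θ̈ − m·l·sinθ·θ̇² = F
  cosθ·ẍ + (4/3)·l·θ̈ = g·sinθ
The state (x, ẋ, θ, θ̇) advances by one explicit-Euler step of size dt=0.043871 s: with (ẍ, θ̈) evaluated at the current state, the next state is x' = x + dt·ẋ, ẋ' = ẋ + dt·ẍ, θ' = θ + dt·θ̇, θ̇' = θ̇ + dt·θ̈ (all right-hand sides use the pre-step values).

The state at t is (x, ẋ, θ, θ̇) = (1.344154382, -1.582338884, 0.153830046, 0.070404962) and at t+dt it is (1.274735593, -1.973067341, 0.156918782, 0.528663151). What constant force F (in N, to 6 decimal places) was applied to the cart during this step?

ẍ = (ẋ'−ẋ)/dt = (-1.973067341−-1.582338884)/0.043871 = -8.906304
θ̈ = (θ̇'−θ̇)/dt = (0.528663151−0.070404962)/0.043871 = 10.445583
sinθ=0.153224, cosθ=0.988191
F = (M+m)·ẍ + m·l·cosθ·θ̈ − m·l·sinθ·θ̇² = -8.641226 + 1.043045 − 0.000077 = -7.598257

F = -7.598257 N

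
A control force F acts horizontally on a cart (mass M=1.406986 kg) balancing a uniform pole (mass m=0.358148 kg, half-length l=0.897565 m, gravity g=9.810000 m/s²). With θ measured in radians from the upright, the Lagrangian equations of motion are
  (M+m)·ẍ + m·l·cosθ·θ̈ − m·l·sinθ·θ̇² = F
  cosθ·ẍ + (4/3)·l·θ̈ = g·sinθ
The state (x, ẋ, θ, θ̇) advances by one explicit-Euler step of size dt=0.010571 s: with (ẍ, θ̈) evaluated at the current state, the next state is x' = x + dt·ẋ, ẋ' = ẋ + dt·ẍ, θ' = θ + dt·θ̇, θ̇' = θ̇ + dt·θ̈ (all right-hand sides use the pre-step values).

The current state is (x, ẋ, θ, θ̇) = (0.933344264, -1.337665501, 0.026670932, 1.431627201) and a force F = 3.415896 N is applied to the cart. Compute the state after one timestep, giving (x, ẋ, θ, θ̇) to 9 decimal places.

sinθ=0.026667770, cosθ=0.999644352
temp = (F + m·l·θ̇²·sinθ)/(M+m) = (3.415896 + 0.017570132)/1.765134 = 1.945158913
θ̈ = (g·sinθ − cosθ·temp)/(l·(4/3 − m·cos²θ/(M+m))) = -1.658369253
ẍ = temp − m·l·θ̈·cosθ/(M+m) = 2.247068923
Euler: x'=0.933344264+0.010571·-1.337665501=0.919203802, ẋ'=-1.337665501+0.010571·2.247068923=-1.313911735
       θ'=0.026670932+0.010571·1.431627201=0.041804663, θ̇'=1.431627201+0.010571·-1.658369253=1.414096580

(0.919203802, -1.313911735, 0.041804663, 1.414096580)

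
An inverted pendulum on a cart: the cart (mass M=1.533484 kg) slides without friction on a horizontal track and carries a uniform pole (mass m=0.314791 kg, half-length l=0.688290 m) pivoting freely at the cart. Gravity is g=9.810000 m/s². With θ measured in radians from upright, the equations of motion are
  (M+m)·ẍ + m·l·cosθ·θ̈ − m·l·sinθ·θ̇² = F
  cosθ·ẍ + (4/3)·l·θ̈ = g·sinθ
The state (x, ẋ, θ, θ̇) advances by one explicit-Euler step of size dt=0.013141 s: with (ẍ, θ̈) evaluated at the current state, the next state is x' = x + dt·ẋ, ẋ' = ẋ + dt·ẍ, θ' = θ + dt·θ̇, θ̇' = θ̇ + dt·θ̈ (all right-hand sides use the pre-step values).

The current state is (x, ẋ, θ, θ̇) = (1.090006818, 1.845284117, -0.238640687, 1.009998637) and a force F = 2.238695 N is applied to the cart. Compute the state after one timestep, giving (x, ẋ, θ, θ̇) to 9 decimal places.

sinθ=-0.236382055, cosθ=0.971660190
temp = (F + m·l·θ̇²·sinθ)/(M+m) = (2.238695 + -0.052245615)/1.848275 = 1.182967570
θ̈ = (g·sinθ − cosθ·temp)/(l·(4/3 − m·cos²θ/(M+m))) = -4.297601166
ẍ = temp − m·l·θ̈·cosθ/(M+m) = 1.672484477
Euler: x'=1.090006818+0.013141·1.845284117=1.114255697, ẋ'=1.845284117+0.013141·1.672484477=1.867262236
       θ'=-0.238640687+0.013141·1.009998637=-0.225368295, θ̇'=1.009998637+0.013141·-4.297601166=0.953523860

(1.114255697, 1.867262236, -0.225368295, 0.953523860)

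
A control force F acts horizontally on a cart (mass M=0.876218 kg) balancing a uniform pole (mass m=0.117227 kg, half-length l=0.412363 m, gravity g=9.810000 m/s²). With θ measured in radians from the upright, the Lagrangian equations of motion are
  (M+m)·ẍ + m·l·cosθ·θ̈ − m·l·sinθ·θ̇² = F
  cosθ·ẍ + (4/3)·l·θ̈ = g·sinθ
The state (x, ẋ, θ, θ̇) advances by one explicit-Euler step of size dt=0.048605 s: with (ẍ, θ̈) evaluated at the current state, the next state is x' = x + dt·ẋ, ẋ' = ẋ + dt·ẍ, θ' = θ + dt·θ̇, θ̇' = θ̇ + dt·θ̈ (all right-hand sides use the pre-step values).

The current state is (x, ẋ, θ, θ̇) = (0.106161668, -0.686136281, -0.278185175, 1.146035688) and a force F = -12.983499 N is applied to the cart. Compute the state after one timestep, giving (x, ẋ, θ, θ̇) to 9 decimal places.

(0.072812014, -1.366767169, -0.222482110, 2.098216691)

sinθ=-0.274611047, cosθ=0.961555393
temp = (F + m·l·θ̇²·sinθ)/(M+m) = (-12.983499 + -0.017434987)/0.993445 = -13.086717420
θ̈ = (g·sinθ − cosθ·temp)/(l·(4/3 − m·cos²θ/(M+m))) = 19.590186265
ẍ = temp − m·l·θ̈·cosθ/(M+m) = -14.003310103
Euler: x'=0.106161668+0.048605·-0.686136281=0.072812014, ẋ'=-0.686136281+0.048605·-14.003310103=-1.366767169
       θ'=-0.278185175+0.048605·1.146035688=-0.222482110, θ̇'=1.146035688+0.048605·19.590186265=2.098216691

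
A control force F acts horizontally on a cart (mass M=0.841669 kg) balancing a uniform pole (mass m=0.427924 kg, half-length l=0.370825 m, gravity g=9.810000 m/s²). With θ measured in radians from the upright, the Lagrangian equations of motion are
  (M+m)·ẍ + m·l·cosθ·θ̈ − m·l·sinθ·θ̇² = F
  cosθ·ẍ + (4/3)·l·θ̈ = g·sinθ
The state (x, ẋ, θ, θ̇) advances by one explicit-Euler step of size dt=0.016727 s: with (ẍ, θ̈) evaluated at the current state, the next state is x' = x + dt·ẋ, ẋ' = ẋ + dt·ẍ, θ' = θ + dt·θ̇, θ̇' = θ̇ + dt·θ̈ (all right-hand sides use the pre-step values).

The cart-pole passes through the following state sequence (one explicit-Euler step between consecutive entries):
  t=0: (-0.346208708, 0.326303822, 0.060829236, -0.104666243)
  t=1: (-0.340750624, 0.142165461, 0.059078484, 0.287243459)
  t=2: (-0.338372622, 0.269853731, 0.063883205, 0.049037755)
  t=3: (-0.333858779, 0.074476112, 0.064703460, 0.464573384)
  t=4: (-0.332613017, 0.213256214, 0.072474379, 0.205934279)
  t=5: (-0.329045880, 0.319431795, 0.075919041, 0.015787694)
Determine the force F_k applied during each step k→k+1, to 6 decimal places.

step 0→1:
  ẍ = (ẋ'−ẋ)/dt = (0.142165461−0.326303822)/0.016727 = -11.008451
  θ̈ = (θ̇'−θ̇)/dt = (0.287243459−-0.104666243)/0.016727 = 23.429766
  sinθ=0.060792, cosθ=0.998150
  F = (M+m)·ẍ + m·l·cosθ·θ̈ − m·l·sinθ·θ̇² = -13.976252 + 3.711074 − 0.000106 = -10.265284
step 1→2:
  ẍ = (ẋ'−ẋ)/dt = (0.269853731−0.142165461)/0.016727 = 7.633662
  θ̈ = (θ̇'−θ̇)/dt = (0.049037755−0.287243459)/0.016727 = -14.240791
  sinθ=0.059044, cosθ=0.998255
  F = (M+m)·ẍ + m·l·cosθ·θ̈ − m·l·sinθ·θ̇² = 9.691644 + -2.255856 − 0.000773 = 7.435015
step 2→3:
  ẍ = (ẋ'−ẋ)/dt = (0.074476112−0.269853731)/0.016727 = -11.680374
  θ̈ = (θ̇'−θ̇)/dt = (0.464573384−0.049037755)/0.016727 = 24.842209
  sinθ=0.063840, cosθ=0.997960
  F = (M+m)·ẍ + m·l·cosθ·θ̈ − m·l·sinθ·θ̇² = -14.829321 + 3.934043 − 0.000024 = -10.895303
step 3→4:
  ẍ = (ẋ'−ẋ)/dt = (0.213256214−0.074476112)/0.016727 = 8.296772
  θ̈ = (θ̇'−θ̇)/dt = (0.205934279−0.464573384)/0.016727 = -15.462372
  sinθ=0.064658, cosθ=0.997907
  F = (M+m)·ẍ + m·l·cosθ·θ̈ − m·l·sinθ·θ̇² = 10.533523 + -2.448511 − 0.002214 = 8.082798
step 4→5:
  ẍ = (ẋ'−ẋ)/dt = (0.319431795−0.213256214)/0.016727 = 6.347557
  θ̈ = (θ̇'−θ̇)/dt = (0.015787694−0.205934279)/0.016727 = -11.367644
  sinθ=0.072411, cosθ=0.997375
  F = (M+m)·ẍ + m·l·cosθ·θ̈ − m·l·sinθ·θ̇² = 8.058814 + -1.799138 − 0.000487 = 6.259188

F_0 = -10.265284 N
F_1 = 7.435015 N
F_2 = -10.895303 N
F_3 = 8.082798 N
F_4 = 6.259188 N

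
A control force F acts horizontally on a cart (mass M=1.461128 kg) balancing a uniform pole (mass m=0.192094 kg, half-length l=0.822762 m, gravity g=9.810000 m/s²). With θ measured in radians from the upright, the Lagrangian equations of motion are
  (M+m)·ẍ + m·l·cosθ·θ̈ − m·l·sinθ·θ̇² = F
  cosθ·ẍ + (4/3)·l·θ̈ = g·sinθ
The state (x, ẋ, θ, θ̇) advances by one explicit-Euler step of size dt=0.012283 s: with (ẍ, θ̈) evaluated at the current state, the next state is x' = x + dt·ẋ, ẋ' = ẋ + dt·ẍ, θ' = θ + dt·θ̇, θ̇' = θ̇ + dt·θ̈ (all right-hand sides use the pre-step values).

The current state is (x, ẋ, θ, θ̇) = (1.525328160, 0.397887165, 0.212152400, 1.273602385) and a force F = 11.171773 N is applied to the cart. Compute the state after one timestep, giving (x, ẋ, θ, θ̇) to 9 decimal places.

sinθ=0.210564529, cosθ=0.977579960
temp = (F + m·l·θ̇²·sinθ)/(M+m) = (11.171773 + 0.053981005)/1.653222 = 6.790227813
θ̈ = (g·sinθ − cosθ·temp)/(l·(4/3 − m·cos²θ/(M+m))) = -4.546641906
ẍ = temp − m·l·θ̈·cosθ/(M+m) = 7.215140687
Euler: x'=1.525328160+0.012283·0.397887165=1.530215408, ẋ'=0.397887165+0.012283·7.215140687=0.486510738
       θ'=0.212152400+0.012283·1.273602385=0.227796058, θ̇'=1.273602385+0.012283·-4.546641906=1.217755982

(1.530215408, 0.486510738, 0.227796058, 1.217755982)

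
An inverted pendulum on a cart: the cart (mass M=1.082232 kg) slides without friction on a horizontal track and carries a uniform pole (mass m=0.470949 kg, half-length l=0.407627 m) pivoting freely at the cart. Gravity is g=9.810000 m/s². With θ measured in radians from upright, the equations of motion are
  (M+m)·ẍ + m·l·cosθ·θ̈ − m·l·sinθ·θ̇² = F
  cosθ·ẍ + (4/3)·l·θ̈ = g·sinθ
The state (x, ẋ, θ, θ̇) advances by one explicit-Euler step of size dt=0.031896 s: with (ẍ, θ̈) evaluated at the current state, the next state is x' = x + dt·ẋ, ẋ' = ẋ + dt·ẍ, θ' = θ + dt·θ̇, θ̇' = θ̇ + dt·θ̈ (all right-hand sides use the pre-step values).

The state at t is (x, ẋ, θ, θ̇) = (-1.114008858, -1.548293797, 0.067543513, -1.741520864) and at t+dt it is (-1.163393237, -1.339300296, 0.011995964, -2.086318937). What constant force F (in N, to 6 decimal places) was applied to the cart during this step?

ẍ = (ẋ'−ẋ)/dt = (-1.339300296−-1.548293797)/0.031896 = 6.552342
θ̈ = (θ̇'−θ̇)/dt = (-2.086318937−-1.741520864)/0.031896 = -10.810073
sinθ=0.067492, cosθ=0.997720
F = (M+m)·ẍ + m·l·cosθ·θ̈ − m·l·sinθ·θ̇² = 10.176973 + -2.070494 − 0.039296 = 8.067183

F = 8.067183 N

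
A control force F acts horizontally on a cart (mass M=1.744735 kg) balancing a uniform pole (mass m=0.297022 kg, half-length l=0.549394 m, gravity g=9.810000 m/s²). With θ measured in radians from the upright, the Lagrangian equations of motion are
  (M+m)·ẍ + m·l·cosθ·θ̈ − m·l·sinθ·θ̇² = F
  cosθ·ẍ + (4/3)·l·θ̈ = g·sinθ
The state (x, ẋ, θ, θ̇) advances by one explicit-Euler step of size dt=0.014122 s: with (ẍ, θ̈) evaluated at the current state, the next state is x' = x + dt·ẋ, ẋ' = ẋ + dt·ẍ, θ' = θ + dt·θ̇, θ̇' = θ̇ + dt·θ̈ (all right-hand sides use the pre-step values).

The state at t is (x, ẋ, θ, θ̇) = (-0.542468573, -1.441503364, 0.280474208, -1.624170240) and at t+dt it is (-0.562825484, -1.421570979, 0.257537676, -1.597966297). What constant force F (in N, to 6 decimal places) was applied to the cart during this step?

F = 3.053624 N

ẍ = (ẋ'−ẋ)/dt = (-1.421570979−-1.441503364)/0.014122 = 1.411442
θ̈ = (θ̇'−θ̇)/dt = (-1.597966297−-1.624170240)/0.014122 = 1.855541
sinθ=0.276811, cosθ=0.960924
F = (M+m)·ẍ + m·l·cosθ·θ̈ − m·l·sinθ·θ̇² = 2.881822 + 0.290959 − 0.119157 = 3.053624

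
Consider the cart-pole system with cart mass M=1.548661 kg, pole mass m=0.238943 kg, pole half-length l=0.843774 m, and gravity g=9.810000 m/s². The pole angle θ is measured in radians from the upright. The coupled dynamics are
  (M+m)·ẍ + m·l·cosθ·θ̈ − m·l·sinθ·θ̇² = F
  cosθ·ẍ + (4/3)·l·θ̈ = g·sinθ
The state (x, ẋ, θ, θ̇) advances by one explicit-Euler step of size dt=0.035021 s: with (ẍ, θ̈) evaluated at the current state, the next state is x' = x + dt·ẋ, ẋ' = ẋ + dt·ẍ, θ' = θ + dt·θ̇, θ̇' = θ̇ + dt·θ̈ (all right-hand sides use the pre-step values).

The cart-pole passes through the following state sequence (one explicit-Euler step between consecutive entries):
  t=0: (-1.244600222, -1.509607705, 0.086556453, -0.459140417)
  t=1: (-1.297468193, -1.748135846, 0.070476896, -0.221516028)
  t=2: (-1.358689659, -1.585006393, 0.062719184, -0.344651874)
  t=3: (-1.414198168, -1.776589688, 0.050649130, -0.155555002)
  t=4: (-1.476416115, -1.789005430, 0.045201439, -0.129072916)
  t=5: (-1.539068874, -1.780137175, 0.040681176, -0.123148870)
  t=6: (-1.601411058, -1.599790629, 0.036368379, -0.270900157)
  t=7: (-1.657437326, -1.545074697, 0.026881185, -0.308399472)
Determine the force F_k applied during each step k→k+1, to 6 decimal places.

step 0→1:
  ẍ = (ẋ'−ẋ)/dt = (-1.748135846−-1.509607705)/0.035021 = -6.811003
  θ̈ = (θ̇'−θ̇)/dt = (-0.221516028−-0.459140417)/0.035021 = 6.785197
  sinθ=0.086448, cosθ=0.996256
  F = (M+m)·ẍ + m·l·cosθ·θ̈ − m·l·sinθ·θ̇² = -12.175376 + 1.362869 − 0.003674 = -10.816182
step 1→2:
  ẍ = (ẋ'−ẋ)/dt = (-1.585006393−-1.748135846)/0.035021 = 4.658047
  θ̈ = (θ̇'−θ̇)/dt = (-0.344651874−-0.221516028)/0.035021 = -3.516057
  sinθ=0.070419, cosθ=0.997518
  F = (M+m)·ẍ + m·l·cosθ·θ̈ − m·l·sinθ·θ̇² = 8.326743 + -0.707126 − 0.000697 = 7.618920
step 2→3:
  ẍ = (ẋ'−ẋ)/dt = (-1.776589688−-1.585006393)/0.035021 = -5.470526
  θ̈ = (θ̇'−θ̇)/dt = (-0.155555002−-0.344651874)/0.035021 = 5.399528
  sinθ=0.062678, cosθ=0.998034
  F = (M+m)·ẍ + m·l·cosθ·θ̈ − m·l·sinθ·θ̇² = -9.779134 + 1.086479 − 0.001501 = -8.694156
step 3→4:
  ẍ = (ẋ'−ẋ)/dt = (-1.789005430−-1.776589688)/0.035021 = -0.354523
  θ̈ = (θ̇'−θ̇)/dt = (-0.129072916−-0.155555002)/0.035021 = 0.756177
  sinθ=0.050627, cosθ=0.998718
  F = (M+m)·ẍ + m·l·cosθ·θ̈ − m·l·sinθ·θ̇² = -0.633746 + 0.152260 − 0.000247 = -0.481733
step 4→5:
  ẍ = (ẋ'−ẋ)/dt = (-1.780137175−-1.789005430)/0.035021 = 0.253227
  θ̈ = (θ̇'−θ̇)/dt = (-0.123148870−-0.129072916)/0.035021 = 0.169157
  sinθ=0.045186, cosθ=0.998979
  F = (M+m)·ẍ + m·l·cosθ·θ̈ − m·l·sinθ·θ̇² = 0.452669 + 0.034070 − 0.000152 = 0.486587
step 5→6:
  ẍ = (ẋ'−ẋ)/dt = (-1.599790629−-1.780137175)/0.035021 = 5.149669
  θ̈ = (θ̇'−θ̇)/dt = (-0.270900157−-0.123148870)/0.035021 = -4.218934
  sinθ=0.040670, cosθ=0.999173
  F = (M+m)·ẍ + m·l·cosθ·θ̈ − m·l·sinθ·θ̇² = 9.205568 + -0.849892 − 0.000124 = 8.355552
step 6→7:
  ẍ = (ẋ'−ẋ)/dt = (-1.545074697−-1.599790629)/0.035021 = 1.562375
  θ̈ = (θ̇'−θ̇)/dt = (-0.308399472−-0.270900157)/0.035021 = -1.070767
  sinθ=0.036360, cosθ=0.999339
  F = (M+m)·ẍ + m·l·cosθ·θ̈ − m·l·sinθ·θ̇² = 2.792908 + -0.215739 − 0.000538 = 2.576631

F_0 = -10.816182 N
F_1 = 7.618920 N
F_2 = -8.694156 N
F_3 = -0.481733 N
F_4 = 0.486587 N
F_5 = 8.355552 N
F_6 = 2.576631 N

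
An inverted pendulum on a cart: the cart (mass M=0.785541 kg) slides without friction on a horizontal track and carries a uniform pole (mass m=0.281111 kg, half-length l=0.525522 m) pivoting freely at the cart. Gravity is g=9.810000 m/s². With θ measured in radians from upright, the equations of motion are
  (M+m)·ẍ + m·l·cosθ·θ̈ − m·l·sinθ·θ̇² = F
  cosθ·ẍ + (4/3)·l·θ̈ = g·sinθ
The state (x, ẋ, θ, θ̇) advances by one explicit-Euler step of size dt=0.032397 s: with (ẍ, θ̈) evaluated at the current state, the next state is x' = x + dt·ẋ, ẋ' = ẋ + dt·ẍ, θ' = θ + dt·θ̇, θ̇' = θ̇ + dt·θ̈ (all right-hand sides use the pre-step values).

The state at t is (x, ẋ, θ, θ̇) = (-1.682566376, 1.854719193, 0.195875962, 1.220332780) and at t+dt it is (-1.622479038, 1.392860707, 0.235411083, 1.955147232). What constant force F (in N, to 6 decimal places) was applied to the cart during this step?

ẍ = (ẋ'−ẋ)/dt = (1.392860707−1.854719193)/0.032397 = -14.256212
θ̈ = (θ̇'−θ̇)/dt = (1.955147232−1.220332780)/0.032397 = 22.681559
sinθ=0.194626, cosθ=0.980878
F = (M+m)·ẍ + m·l·cosθ·θ̈ − m·l·sinθ·θ̇² = -15.206417 + 3.286673 − 0.042818 = -11.962562

F = -11.962562 N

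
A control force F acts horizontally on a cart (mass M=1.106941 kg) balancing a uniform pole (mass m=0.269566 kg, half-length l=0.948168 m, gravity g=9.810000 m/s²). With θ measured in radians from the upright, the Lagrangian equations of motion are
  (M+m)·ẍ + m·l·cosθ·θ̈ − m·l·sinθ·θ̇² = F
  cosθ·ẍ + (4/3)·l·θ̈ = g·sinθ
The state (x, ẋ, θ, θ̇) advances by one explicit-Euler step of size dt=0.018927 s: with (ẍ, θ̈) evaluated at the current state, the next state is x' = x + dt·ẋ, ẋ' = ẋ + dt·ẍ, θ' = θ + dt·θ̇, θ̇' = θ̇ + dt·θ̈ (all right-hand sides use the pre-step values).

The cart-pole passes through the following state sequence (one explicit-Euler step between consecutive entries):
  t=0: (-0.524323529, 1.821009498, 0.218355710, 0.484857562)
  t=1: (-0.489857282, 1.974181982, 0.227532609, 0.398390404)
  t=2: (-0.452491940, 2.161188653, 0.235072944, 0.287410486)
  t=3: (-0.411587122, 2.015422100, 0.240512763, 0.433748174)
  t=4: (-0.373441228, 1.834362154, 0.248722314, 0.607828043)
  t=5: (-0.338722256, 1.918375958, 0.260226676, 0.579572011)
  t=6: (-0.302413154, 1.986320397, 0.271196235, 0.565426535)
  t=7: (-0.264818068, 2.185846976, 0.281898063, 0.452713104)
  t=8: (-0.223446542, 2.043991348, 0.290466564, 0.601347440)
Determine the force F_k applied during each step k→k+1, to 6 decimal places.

step 0→1:
  ẍ = (ẋ'−ẋ)/dt = (1.974181982−1.821009498)/0.018927 = 8.092803
  θ̈ = (θ̇'−θ̇)/dt = (0.398390404−0.484857562)/0.018927 = -4.568456
  sinθ=0.216625, cosθ=0.976255
  F = (M+m)·ẍ + m·l·cosθ·θ̈ − m·l·sinθ·θ̇² = 11.139800 + -1.139943 − 0.013016 = 9.986841
step 1→2:
  ẍ = (ẋ'−ẋ)/dt = (2.161188653−1.974181982)/0.018927 = 9.880418
  θ̈ = (θ̇'−θ̇)/dt = (0.287410486−0.398390404)/0.018927 = -5.863577
  sinθ=0.225574, cosθ=0.974226
  F = (M+m)·ẍ + m·l·cosθ·θ̈ − m·l·sinθ·θ̇² = 13.600465 + -1.460067 − 0.009151 = 12.131247
step 2→3:
  ẍ = (ẋ'−ẋ)/dt = (2.015422100−2.161188653)/0.018927 = -7.701514
  θ̈ = (θ̇'−θ̇)/dt = (0.433748174−0.287410486)/0.018927 = 7.731690
  sinθ=0.232914, cosθ=0.972497
  F = (M+m)·ẍ + m·l·cosθ·θ̈ − m·l·sinθ·θ̇² = -10.601188 + 1.921822 − 0.004918 = -8.684283
step 3→4:
  ẍ = (ẋ'−ẋ)/dt = (1.834362154−2.015422100)/0.018927 = -9.566225
  θ̈ = (θ̇'−θ̇)/dt = (0.607828043−0.433748174)/0.018927 = 9.197436
  sinθ=0.238201, cosθ=0.971216
  F = (M+m)·ẍ + m·l·cosθ·θ̈ − m·l·sinθ·θ̇² = -13.167976 + 2.283142 − 0.011454 = -10.896288
step 4→5:
  ẍ = (ẋ'−ẋ)/dt = (1.918375958−1.834362154)/0.018927 = 4.438834
  θ̈ = (θ̇'−θ̇)/dt = (0.579572011−0.607828043)/0.018927 = -1.492895
  sinθ=0.246166, cosθ=0.969228
  F = (M+m)·ẍ + m·l·cosθ·θ̈ − m·l·sinθ·θ̇² = 6.110086 + -0.369833 − 0.023246 = 5.717007
step 5→6:
  ẍ = (ẋ'−ẋ)/dt = (1.986320397−1.918375958)/0.018927 = 3.589816
  θ̈ = (θ̇'−θ̇)/dt = (0.565426535−0.579572011)/0.018927 = -0.747370
  sinθ=0.257300, cosθ=0.966332
  F = (M+m)·ẍ + m·l·cosθ·θ̈ − m·l·sinθ·θ̇² = 4.941406 + -0.184592 − 0.022090 = 4.734724
step 6→7:
  ẍ = (ẋ'−ẋ)/dt = (2.185846976−1.986320397)/0.018927 = 10.541902
  θ̈ = (θ̇'−θ̇)/dt = (0.452713104−0.565426535)/0.018927 = -5.955166
  sinθ=0.267884, cosθ=0.963451
  F = (M+m)·ẍ + m·l·cosθ·θ̈ − m·l·sinθ·θ̇² = 14.511002 + -1.466473 − 0.021890 = 13.022639
step 7→8:
  ẍ = (ẋ'−ẋ)/dt = (2.043991348−2.185846976)/0.018927 = -7.494882
  θ̈ = (θ̇'−θ̇)/dt = (0.601347440−0.452713104)/0.018927 = 7.853032
  sinθ=0.278179, cosθ=0.960529
  F = (M+m)·ẍ + m·l·cosθ·θ̈ − m·l·sinθ·θ̇² = -10.316757 + 1.927961 − 0.014572 = -8.403368

F_0 = 9.986841 N
F_1 = 12.131247 N
F_2 = -8.684283 N
F_3 = -10.896288 N
F_4 = 5.717007 N
F_5 = 4.734724 N
F_6 = 13.022639 N
F_7 = -8.403368 N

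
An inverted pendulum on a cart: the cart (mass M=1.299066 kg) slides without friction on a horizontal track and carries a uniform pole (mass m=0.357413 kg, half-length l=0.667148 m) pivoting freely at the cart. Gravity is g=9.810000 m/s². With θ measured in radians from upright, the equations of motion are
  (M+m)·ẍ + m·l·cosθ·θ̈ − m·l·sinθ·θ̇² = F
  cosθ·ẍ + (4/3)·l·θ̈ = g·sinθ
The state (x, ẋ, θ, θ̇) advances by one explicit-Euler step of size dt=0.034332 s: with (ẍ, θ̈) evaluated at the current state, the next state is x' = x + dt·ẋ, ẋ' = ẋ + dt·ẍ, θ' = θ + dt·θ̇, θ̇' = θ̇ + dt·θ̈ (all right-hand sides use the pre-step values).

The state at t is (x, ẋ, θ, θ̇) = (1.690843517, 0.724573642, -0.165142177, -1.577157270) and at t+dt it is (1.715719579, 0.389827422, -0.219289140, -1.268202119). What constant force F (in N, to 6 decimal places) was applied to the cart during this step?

F = -13.937006 N

ẍ = (ẋ'−ẋ)/dt = (0.389827422−0.724573642)/0.034332 = -9.750269
θ̈ = (θ̇'−θ̇)/dt = (-1.268202119−-1.577157270)/0.034332 = 8.999043
sinθ=-0.164393, cosθ=0.986395
F = (M+m)·ẍ + m·l·cosθ·θ̈ − m·l·sinθ·θ̇² = -16.151115 + 2.116605 − -0.097505 = -13.937006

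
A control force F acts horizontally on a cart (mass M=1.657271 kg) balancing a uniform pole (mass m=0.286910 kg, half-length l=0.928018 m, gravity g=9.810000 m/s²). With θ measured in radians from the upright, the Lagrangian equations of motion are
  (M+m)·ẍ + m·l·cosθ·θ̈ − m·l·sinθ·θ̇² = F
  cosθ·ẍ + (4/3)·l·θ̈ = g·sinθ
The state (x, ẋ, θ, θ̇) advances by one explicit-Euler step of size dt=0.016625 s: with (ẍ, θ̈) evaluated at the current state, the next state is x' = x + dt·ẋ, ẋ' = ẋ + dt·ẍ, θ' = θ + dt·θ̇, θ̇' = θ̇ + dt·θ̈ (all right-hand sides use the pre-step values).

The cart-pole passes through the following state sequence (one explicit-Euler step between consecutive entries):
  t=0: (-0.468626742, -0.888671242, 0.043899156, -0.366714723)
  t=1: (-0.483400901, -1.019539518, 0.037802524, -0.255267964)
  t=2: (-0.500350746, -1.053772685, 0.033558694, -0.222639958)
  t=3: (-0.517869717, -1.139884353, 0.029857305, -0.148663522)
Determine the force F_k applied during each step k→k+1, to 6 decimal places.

step 0→1:
  ẍ = (ẋ'−ẋ)/dt = (-1.019539518−-0.888671242)/0.016625 = -7.871776
  θ̈ = (θ̇'−θ̇)/dt = (-0.255267964−-0.366714723)/0.016625 = 6.703564
  sinθ=0.043885, cosθ=0.999037
  F = (M+m)·ẍ + m·l·cosθ·θ̈ − m·l·sinθ·θ̇² = -15.304157 + 1.783156 − 0.001571 = -13.522573
step 1→2:
  ẍ = (ẋ'−ẋ)/dt = (-1.053772685−-1.019539518)/0.016625 = -2.059138
  θ̈ = (θ̇'−θ̇)/dt = (-0.222639958−-0.255267964)/0.016625 = 1.962587
  sinθ=0.037794, cosθ=0.999286
  F = (M+m)·ẍ + m·l·cosθ·θ̈ − m·l·sinθ·θ̇² = -4.003337 + 0.522180 − 0.000656 = -3.481812
step 2→3:
  ẍ = (ẋ'−ẋ)/dt = (-1.139884353−-1.053772685)/0.016625 = -5.179649
  θ̈ = (θ̇'−θ̇)/dt = (-0.148663522−-0.222639958)/0.016625 = 4.449710
  sinθ=0.033552, cosθ=0.999437
  F = (M+m)·ẍ + m·l·cosθ·θ̈ − m·l·sinθ·θ̇² = -10.070176 + 1.184102 − 0.000443 = -8.886516

F_0 = -13.522573 N
F_1 = -3.481812 N
F_2 = -8.886516 N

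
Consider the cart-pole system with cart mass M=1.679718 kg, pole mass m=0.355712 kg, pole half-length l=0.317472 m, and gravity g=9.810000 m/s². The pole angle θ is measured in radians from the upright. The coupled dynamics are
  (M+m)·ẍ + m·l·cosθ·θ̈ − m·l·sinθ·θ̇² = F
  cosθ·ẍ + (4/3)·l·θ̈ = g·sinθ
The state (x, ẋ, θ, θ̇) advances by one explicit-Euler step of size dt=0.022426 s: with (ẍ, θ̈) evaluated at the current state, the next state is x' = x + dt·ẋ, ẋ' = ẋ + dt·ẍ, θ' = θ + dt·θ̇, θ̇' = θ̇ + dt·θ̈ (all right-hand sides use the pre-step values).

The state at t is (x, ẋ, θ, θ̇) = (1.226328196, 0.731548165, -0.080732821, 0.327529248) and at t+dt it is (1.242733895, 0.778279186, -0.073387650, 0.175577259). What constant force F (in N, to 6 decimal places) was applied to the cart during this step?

ẍ = (ẋ'−ẋ)/dt = (0.778279186−0.731548165)/0.022426 = 2.083788
θ̈ = (θ̇'−θ̇)/dt = (0.175577259−0.327529248)/0.022426 = -6.775706
sinθ=-0.080645, cosθ=0.996743
F = (M+m)·ẍ + m·l·cosθ·θ̈ − m·l·sinθ·θ̇² = 4.241404 + -0.762679 − -0.000977 = 3.479702

F = 3.479702 N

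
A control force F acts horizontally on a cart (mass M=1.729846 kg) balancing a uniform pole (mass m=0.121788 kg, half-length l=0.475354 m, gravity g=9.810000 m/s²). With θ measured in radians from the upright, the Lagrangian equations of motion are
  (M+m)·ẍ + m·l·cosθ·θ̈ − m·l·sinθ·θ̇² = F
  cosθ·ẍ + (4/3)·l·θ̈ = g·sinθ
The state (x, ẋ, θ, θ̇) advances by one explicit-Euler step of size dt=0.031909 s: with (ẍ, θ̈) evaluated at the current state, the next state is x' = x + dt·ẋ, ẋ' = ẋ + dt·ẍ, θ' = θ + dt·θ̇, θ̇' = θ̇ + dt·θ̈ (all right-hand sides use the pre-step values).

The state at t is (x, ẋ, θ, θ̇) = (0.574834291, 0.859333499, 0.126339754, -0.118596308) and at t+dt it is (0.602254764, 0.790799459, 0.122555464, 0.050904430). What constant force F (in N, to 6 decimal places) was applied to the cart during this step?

F = -3.671962 N

ẍ = (ẋ'−ẋ)/dt = (0.790799459−0.859333499)/0.031909 = -2.147797
θ̈ = (θ̇'−θ̇)/dt = (0.050904430−-0.118596308)/0.031909 = 5.312004
sinθ=0.126004, cosθ=0.992030
F = (M+m)·ẍ + m·l·cosθ·θ̈ − m·l·sinθ·θ̇² = -3.976933 + 0.305074 − 0.000103 = -3.671962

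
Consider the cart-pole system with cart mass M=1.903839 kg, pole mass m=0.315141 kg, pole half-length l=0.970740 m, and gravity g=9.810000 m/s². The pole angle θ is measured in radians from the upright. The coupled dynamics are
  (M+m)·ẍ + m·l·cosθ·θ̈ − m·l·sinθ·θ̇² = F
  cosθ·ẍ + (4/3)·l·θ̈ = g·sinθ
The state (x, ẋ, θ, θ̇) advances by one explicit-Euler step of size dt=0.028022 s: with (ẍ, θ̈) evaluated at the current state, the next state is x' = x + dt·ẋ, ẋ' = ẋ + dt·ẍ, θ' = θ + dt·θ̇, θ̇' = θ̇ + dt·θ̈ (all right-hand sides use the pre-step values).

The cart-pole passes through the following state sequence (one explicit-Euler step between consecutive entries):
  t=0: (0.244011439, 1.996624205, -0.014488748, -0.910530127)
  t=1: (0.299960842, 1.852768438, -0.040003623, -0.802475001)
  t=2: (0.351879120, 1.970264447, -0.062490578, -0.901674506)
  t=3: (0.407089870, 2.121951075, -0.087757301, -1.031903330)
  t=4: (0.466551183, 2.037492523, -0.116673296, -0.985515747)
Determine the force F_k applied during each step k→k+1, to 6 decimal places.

step 0→1:
  ẍ = (ẋ'−ẋ)/dt = (1.852768438−1.996624205)/0.028022 = -5.133672
  θ̈ = (θ̇'−θ̇)/dt = (-0.802475001−-0.910530127)/0.028022 = 3.856082
  sinθ=-0.014488, cosθ=0.999895
  F = (M+m)·ẍ + m·l·cosθ·θ̈ − m·l·sinθ·θ̇² = -11.391516 + 1.179529 − -0.003675 = -10.208313
step 1→2:
  ẍ = (ẋ'−ẋ)/dt = (1.970264447−1.852768438)/0.028022 = 4.192992
  θ̈ = (θ̇'−θ̇)/dt = (-0.901674506−-0.802475001)/0.028022 = -3.540058
  sinθ=-0.039993, cosθ=0.999200
  F = (M+m)·ẍ + m·l·cosθ·θ̈ − m·l·sinθ·θ̇² = 9.304164 + -1.082108 − -0.007879 = 8.229935
step 2→3:
  ẍ = (ẋ'−ẋ)/dt = (2.121951075−1.970264447)/0.028022 = 5.413126
  θ̈ = (θ̇'−θ̇)/dt = (-1.031903330−-0.901674506)/0.028022 = -4.647378
  sinθ=-0.062450, cosθ=0.998048
  F = (M+m)·ẍ + m·l·cosθ·θ̈ − m·l·sinθ·θ̇² = 12.011619 + -1.418951 − -0.015532 = 10.608201
step 3→4:
  ẍ = (ẋ'−ẋ)/dt = (2.037492523−2.121951075)/0.028022 = -3.014009
  θ̈ = (θ̇'−θ̇)/dt = (-0.985515747−-1.031903330)/0.028022 = 1.655399
  sinθ=-0.087645, cosθ=0.996152
  F = (M+m)·ẍ + m·l·cosθ·θ̈ − m·l·sinθ·θ̇² = -6.688025 + 0.504471 − -0.028550 = -6.155004

F_0 = -10.208313 N
F_1 = 8.229935 N
F_2 = 10.608201 N
F_3 = -6.155004 N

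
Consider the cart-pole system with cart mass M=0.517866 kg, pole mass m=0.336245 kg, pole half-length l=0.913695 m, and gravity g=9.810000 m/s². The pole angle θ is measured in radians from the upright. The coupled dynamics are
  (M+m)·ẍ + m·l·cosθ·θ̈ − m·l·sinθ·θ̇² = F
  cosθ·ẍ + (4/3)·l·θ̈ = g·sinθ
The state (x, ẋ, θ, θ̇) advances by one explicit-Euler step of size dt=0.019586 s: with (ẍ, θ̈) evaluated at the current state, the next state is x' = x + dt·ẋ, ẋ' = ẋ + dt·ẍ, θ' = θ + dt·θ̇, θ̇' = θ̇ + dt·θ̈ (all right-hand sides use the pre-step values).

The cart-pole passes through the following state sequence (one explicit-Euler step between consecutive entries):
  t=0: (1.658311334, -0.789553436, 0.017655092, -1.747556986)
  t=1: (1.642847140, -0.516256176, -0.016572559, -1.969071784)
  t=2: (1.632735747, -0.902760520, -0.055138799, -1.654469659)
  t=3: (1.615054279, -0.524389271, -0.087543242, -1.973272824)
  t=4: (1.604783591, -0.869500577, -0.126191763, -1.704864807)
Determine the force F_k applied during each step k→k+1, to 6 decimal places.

F_0 = 8.427316 N
F_1 = -11.900873 N
F_2 = 11.553314 N
F_3 = -10.750988 N

step 0→1:
  ẍ = (ẋ'−ẋ)/dt = (-0.516256176−-0.789553436)/0.019586 = 13.953705
  θ̈ = (θ̇'−θ̇)/dt = (-1.969071784−-1.747556986)/0.019586 = -11.309854
  sinθ=0.017654, cosθ=0.999844
  F = (M+m)·ẍ + m·l·cosθ·θ̈ − m·l·sinθ·θ̇² = 11.918013 + -3.474133 − 0.016564 = 8.427316
step 1→2:
  ẍ = (ẋ'−ẋ)/dt = (-0.902760520−-0.516256176)/0.019586 = -19.733705
  θ̈ = (θ̇'−θ̇)/dt = (-1.654469659−-1.969071784)/0.019586 = 16.062602
  sinθ=-0.016572, cosθ=0.999863
  F = (M+m)·ẍ + m·l·cosθ·θ̈ − m·l·sinθ·θ̇² = -16.854774 + 4.934161 − -0.019740 = -11.900873
step 2→3:
  ẍ = (ẋ'−ẋ)/dt = (-0.524389271−-0.902760520)/0.019586 = 19.318454
  θ̈ = (θ̇'−θ̇)/dt = (-1.973272824−-1.654469659)/0.019586 = -16.277094
  sinθ=-0.055111, cosθ=0.998480
  F = (M+m)·ẍ + m·l·cosθ·θ̈ − m·l·sinθ·θ̇² = 16.500104 + -4.993136 − -0.046346 = 11.553314
step 3→4:
  ẍ = (ẋ'−ẋ)/dt = (-0.869500577−-0.524389271)/0.019586 = -17.620306
  θ̈ = (θ̇'−θ̇)/dt = (-1.704864807−-1.973272824)/0.019586 = 13.704075
  sinθ=-0.087431, cosθ=0.996171
  F = (M+m)·ẍ + m·l·cosθ·θ̈ − m·l·sinθ·θ̇² = -15.049697 + 4.194117 − -0.104592 = -10.750988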